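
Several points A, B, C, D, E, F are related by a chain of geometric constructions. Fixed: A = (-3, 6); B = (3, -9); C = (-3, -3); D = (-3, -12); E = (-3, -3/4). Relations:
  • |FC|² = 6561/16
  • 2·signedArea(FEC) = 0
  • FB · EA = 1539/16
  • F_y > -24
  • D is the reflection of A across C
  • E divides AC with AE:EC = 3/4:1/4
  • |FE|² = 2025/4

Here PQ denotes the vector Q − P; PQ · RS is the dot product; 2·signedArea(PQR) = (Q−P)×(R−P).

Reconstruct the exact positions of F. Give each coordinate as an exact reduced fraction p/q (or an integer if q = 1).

F = (-3, -93/4)

1. F_x = -3  [2·signedArea(FEC) = 0 ∩ FB · EA = 1539/16]
2. F_y = -93/4  [2·signedArea(FEC) = 0 ∩ FB · EA = 1539/16]
   → F = (-3, -93/4)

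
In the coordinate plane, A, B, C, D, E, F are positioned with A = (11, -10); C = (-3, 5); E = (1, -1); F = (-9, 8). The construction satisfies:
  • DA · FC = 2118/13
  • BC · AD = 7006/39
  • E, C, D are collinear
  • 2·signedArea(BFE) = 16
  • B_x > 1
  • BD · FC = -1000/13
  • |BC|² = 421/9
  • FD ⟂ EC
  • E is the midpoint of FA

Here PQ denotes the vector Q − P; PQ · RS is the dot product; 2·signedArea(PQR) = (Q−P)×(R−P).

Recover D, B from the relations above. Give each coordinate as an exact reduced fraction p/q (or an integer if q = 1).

1. D_x = -81/13  [E, C, D are collinear ∩ FD ⟂ EC]
2. D_y = 128/13  [E, C, D are collinear ∩ FD ⟂ EC]
   → D = (-81/13, 128/13)
3. B_x = 5/3  [BC · AD = 7006/39 ∩ 2·signedArea(BFE) = 16]
4. B_y = 0  [BC · AD = 7006/39 ∩ 2·signedArea(BFE) = 16]
   → B = (5/3, 0)

B = (5/3, 0)
D = (-81/13, 128/13)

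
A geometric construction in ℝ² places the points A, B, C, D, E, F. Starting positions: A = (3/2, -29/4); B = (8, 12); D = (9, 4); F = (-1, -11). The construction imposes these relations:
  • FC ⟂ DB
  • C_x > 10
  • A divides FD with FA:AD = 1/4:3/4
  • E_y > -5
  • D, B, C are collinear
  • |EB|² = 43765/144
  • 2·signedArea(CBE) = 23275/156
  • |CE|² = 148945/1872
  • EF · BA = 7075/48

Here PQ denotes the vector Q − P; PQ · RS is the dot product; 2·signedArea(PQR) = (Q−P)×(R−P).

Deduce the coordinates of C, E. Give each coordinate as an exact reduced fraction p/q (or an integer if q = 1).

1. C_x = 139/13  [D, B, C are collinear ∩ FC ⟂ DB]
2. C_y = -124/13  [D, B, C are collinear ∩ FC ⟂ DB]
   → C = (139/13, -124/13)
3. E_x = 19/6  [EF · BA = 7075/48 ∩ 2·signedArea(CBE) = 23275/156]
4. E_y = -19/4  [EF · BA = 7075/48 ∩ 2·signedArea(CBE) = 23275/156]
   → E = (19/6, -19/4)

C = (139/13, -124/13)
E = (19/6, -19/4)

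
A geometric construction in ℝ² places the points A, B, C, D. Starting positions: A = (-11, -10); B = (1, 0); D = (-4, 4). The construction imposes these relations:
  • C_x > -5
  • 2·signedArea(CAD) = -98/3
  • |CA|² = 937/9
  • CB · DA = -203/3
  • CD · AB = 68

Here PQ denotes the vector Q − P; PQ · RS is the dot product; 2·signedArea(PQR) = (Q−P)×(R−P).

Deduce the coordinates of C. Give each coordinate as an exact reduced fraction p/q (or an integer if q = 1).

1. C_x = -14/3  [2·signedArea(CAD) = -98/3 ∩ CD · AB = 68]
2. C_y = -2  [2·signedArea(CAD) = -98/3 ∩ CD · AB = 68]
   → C = (-14/3, -2)

C = (-14/3, -2)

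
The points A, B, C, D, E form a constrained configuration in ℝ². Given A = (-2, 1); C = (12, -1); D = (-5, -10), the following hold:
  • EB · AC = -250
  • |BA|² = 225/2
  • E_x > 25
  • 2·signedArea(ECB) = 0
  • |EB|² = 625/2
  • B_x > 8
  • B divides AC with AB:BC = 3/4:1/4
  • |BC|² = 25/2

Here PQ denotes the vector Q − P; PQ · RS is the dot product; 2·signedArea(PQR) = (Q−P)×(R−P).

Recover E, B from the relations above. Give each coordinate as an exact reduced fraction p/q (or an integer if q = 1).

1. B_x = 17/2  [B divides AC with AB:BC = 3/4:1/4]
2. B_y = -1/2  [B divides AC with AB:BC = 3/4:1/4]
   → B = (17/2, -1/2)
3. E_x = 26  [2·signedArea(ECB) = 0 ∩ EB · AC = -250]
4. E_y = -3  [2·signedArea(ECB) = 0 ∩ EB · AC = -250]
   → E = (26, -3)

B = (17/2, -1/2)
E = (26, -3)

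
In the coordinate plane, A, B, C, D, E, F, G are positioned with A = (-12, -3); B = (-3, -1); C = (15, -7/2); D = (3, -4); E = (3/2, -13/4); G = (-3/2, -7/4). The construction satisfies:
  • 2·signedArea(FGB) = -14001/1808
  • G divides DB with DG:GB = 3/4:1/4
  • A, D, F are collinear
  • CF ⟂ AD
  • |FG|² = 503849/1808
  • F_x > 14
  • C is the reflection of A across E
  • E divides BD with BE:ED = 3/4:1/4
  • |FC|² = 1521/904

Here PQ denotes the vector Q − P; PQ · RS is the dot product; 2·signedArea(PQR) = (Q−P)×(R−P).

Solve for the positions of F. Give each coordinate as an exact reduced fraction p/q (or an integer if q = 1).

1. F_x = 6741/452  [A, D, F are collinear ∩ CF ⟂ AD]
2. F_y = -2167/452  [A, D, F are collinear ∩ CF ⟂ AD]
   → F = (6741/452, -2167/452)

F = (6741/452, -2167/452)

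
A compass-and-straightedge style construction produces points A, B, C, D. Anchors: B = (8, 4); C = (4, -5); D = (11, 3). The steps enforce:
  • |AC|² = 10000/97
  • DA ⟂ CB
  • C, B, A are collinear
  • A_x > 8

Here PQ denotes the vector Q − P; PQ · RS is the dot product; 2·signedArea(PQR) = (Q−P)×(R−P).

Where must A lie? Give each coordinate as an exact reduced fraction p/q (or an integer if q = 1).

A = (788/97, 415/97)

1. A_x = 788/97  [C, B, A are collinear ∩ DA ⟂ CB]
2. A_y = 415/97  [C, B, A are collinear ∩ DA ⟂ CB]
   → A = (788/97, 415/97)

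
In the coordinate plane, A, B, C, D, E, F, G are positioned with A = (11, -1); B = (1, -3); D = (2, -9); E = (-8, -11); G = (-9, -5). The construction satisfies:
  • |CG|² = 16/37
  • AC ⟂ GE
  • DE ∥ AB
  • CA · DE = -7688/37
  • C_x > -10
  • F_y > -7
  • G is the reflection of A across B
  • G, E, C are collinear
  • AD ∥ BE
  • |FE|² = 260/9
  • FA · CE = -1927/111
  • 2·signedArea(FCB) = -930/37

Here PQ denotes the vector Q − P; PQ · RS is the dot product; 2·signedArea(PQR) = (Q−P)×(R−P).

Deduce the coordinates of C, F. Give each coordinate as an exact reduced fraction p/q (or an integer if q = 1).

1. C_x = -337/37  [G, E, C are collinear ∩ AC ⟂ GE]
2. C_y = -161/37  [G, E, C are collinear ∩ AC ⟂ GE]
   → C = (-337/37, -161/37)
3. F_x = -16/3  [FA · CE = -1927/111 ∩ 2·signedArea(FCB) = -930/37]
4. F_y = -19/3  [FA · CE = -1927/111 ∩ 2·signedArea(FCB) = -930/37]
   → F = (-16/3, -19/3)

C = (-337/37, -161/37)
F = (-16/3, -19/3)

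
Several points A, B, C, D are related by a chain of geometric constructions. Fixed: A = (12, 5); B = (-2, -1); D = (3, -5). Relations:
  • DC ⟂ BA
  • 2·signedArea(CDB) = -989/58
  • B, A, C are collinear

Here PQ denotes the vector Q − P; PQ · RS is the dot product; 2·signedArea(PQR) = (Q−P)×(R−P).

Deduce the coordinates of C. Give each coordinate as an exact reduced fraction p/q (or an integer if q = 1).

C = (45/58, 11/58)

1. C_x = 45/58  [B, A, C are collinear ∩ DC ⟂ BA]
2. C_y = 11/58  [B, A, C are collinear ∩ DC ⟂ BA]
   → C = (45/58, 11/58)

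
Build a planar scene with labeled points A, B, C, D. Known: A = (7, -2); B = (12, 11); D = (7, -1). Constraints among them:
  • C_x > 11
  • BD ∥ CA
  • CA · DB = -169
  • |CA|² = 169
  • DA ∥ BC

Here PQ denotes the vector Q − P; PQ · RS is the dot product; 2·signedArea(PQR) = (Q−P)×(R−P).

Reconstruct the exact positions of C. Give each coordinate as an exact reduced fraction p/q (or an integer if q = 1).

C = (12, 10)

1. C_x = 12  [BD ∥ CA ∩ DA ∥ BC]
2. C_y = 10  [BD ∥ CA ∩ DA ∥ BC]
   → C = (12, 10)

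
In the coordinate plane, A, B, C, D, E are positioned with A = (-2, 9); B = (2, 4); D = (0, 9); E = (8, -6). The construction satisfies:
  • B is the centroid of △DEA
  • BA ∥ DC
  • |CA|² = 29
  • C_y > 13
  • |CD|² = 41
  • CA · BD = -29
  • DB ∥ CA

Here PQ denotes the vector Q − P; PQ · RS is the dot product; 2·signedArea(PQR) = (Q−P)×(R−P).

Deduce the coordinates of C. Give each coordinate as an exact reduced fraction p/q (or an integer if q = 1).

1. C_x = -4  [DB ∥ CA ∩ BA ∥ DC]
2. C_y = 14  [DB ∥ CA ∩ BA ∥ DC]
   → C = (-4, 14)

C = (-4, 14)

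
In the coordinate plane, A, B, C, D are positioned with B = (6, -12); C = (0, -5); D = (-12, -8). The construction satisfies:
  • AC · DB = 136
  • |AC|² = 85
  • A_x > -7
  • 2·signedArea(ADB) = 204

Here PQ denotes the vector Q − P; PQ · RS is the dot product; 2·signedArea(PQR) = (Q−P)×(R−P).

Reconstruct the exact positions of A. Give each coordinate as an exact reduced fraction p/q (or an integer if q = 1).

A = (-6, 2)

1. A_x = -6  [AC · DB = 136 ∩ 2·signedArea(ADB) = 204]
2. A_y = 2  [AC · DB = 136 ∩ 2·signedArea(ADB) = 204]
   → A = (-6, 2)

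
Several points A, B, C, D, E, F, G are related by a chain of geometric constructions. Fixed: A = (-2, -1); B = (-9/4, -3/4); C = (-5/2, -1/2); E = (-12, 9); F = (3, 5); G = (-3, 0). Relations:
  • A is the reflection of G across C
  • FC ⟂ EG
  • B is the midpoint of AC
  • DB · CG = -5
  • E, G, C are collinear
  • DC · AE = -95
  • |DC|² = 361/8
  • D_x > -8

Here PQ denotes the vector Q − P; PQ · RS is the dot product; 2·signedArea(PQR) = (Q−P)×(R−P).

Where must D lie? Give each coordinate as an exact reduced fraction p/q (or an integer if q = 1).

1. D_x = -29/4  [line 1/2·x + -1/2·y + 23/4 = 0 ∩ |DC|² = 361/8]
2. D_y = 17/4  [line 1/2·x + -1/2·y + 23/4 = 0 ∩ |DC|² = 361/8]
   → D = (-29/4, 17/4)

D = (-29/4, 17/4)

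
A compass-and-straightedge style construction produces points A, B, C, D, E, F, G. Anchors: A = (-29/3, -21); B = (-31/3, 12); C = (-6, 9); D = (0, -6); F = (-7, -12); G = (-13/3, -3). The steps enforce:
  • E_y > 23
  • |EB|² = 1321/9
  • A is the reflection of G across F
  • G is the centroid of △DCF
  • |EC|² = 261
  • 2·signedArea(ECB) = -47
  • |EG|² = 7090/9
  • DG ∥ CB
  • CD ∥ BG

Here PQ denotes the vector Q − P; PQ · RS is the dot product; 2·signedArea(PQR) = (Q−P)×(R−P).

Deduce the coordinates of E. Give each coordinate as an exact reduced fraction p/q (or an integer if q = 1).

1. E_x = -12  [line -3·x + -13/3·y + 68 = 0 ∩ |EC|² = 261]
2. E_y = 24  [line -3·x + -13/3·y + 68 = 0 ∩ |EC|² = 261]
   → E = (-12, 24)

E = (-12, 24)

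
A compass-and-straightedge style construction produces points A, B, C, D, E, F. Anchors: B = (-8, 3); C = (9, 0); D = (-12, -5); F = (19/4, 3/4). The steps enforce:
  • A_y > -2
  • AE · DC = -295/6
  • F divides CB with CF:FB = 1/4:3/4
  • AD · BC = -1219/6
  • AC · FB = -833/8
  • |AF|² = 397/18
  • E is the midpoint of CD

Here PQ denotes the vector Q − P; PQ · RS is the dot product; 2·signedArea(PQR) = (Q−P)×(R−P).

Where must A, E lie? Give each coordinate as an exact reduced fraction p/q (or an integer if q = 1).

1. E_x = -3/2  [E is the midpoint of CD]
2. E_y = -5/2  [E is the midpoint of CD]
   → E = (-3/2, -5/2)
3. A_x = 7/12  [AD · BC = -1219/6 ∩ AE · DC = -295/6]
4. A_y = -17/12  [AD · BC = -1219/6 ∩ AE · DC = -295/6]
   → A = (7/12, -17/12)

A = (7/12, -17/12)
E = (-3/2, -5/2)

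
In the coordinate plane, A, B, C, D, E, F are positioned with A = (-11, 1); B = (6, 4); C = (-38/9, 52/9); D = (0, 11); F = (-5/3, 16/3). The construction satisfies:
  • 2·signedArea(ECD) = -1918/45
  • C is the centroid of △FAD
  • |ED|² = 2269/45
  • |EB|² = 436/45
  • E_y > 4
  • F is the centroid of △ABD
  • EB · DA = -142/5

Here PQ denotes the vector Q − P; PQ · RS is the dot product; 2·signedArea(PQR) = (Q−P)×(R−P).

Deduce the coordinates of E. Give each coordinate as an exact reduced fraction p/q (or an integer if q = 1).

E = (44/15, 68/15)

1. E_x = 44/15  [EB · DA = -142/5 ∩ 2·signedArea(ECD) = -1918/45]
2. E_y = 68/15  [EB · DA = -142/5 ∩ 2·signedArea(ECD) = -1918/45]
   → E = (44/15, 68/15)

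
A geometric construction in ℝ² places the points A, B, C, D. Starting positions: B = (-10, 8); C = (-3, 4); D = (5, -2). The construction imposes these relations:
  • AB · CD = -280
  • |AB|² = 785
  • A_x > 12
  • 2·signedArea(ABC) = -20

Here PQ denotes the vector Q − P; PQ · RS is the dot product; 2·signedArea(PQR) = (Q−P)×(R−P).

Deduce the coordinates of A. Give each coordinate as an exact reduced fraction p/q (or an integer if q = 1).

A = (13, -8)

1. A_x = 13  [2·signedArea(ABC) = -20 ∩ AB · CD = -280]
2. A_y = -8  [2·signedArea(ABC) = -20 ∩ AB · CD = -280]
   → A = (13, -8)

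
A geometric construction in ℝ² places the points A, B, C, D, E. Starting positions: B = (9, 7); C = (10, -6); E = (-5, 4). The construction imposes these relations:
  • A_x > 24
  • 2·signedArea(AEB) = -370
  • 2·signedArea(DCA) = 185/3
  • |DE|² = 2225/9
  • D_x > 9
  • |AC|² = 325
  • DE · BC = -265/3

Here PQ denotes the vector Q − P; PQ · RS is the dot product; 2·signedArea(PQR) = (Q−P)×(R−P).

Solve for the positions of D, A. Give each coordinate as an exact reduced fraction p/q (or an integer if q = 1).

1. D_x = 29/3  [line -1·x + 13·y + 94/3 = 0 ∩ |DE|² = 2225/9]
2. D_y = -5/3  [line -1·x + 13·y + 94/3 = 0 ∩ |DE|² = 2225/9]
   → D = (29/3, -5/3)
3. A_x = 25  [2·signedArea(DCA) = 185/3 ∩ 2·signedArea(AEB) = -370]
4. A_y = -16  [2·signedArea(DCA) = 185/3 ∩ 2·signedArea(AEB) = -370]
   → A = (25, -16)

A = (25, -16)
D = (29/3, -5/3)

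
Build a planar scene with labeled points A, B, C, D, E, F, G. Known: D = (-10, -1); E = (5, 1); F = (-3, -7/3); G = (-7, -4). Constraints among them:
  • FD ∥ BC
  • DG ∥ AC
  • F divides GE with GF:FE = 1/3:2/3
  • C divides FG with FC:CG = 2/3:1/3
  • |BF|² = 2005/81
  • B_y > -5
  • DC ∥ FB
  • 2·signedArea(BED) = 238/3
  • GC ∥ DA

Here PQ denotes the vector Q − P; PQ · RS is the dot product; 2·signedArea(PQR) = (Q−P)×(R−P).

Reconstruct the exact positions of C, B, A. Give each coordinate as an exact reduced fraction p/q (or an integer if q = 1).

1. C_x = -17/3  [C divides FG with FC:CG = 2/3:1/3]
2. C_y = -31/9  [C divides FG with FC:CG = 2/3:1/3]
   → C = (-17/3, -31/9)
3. B_x = 4/3  [FD ∥ BC ∩ DC ∥ FB]
4. B_y = -43/9  [FD ∥ BC ∩ DC ∥ FB]
   → B = (4/3, -43/9)
5. A_x = -26/3  [DG ∥ AC ∩ GC ∥ DA]
6. A_y = -4/9  [DG ∥ AC ∩ GC ∥ DA]
   → A = (-26/3, -4/9)

A = (-26/3, -4/9)
B = (4/3, -43/9)
C = (-17/3, -31/9)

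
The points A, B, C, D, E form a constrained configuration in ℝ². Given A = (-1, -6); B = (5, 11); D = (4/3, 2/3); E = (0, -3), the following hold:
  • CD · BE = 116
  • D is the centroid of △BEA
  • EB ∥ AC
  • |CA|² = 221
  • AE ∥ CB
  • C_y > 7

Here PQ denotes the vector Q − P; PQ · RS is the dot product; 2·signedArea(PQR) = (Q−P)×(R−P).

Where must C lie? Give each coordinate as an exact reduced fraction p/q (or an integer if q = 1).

C = (4, 8)

1. C_x = 4  [AE ∥ CB ∩ EB ∥ AC]
2. C_y = 8  [AE ∥ CB ∩ EB ∥ AC]
   → C = (4, 8)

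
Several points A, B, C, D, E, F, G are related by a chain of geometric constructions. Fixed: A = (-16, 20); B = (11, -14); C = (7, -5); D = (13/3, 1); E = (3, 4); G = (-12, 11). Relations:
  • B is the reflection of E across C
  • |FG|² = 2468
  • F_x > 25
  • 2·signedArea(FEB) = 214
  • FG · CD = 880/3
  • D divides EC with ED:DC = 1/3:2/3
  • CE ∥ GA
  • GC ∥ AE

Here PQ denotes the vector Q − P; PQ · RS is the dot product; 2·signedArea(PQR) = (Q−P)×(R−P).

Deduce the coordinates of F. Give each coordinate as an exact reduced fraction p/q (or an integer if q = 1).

1. F_x = 26  [FG · CD = 880/3 ∩ 2·signedArea(FEB) = 214]
2. F_y = -21  [FG · CD = 880/3 ∩ 2·signedArea(FEB) = 214]
   → F = (26, -21)

F = (26, -21)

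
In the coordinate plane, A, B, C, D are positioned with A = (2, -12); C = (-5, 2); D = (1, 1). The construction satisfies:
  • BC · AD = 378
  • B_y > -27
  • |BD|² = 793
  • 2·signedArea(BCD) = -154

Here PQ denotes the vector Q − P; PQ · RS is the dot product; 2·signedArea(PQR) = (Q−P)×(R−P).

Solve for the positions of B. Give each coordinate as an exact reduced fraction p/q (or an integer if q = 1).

1. B_x = 9  [2·signedArea(BCD) = -154 ∩ BC · AD = 378]
2. B_y = -26  [2·signedArea(BCD) = -154 ∩ BC · AD = 378]
   → B = (9, -26)

B = (9, -26)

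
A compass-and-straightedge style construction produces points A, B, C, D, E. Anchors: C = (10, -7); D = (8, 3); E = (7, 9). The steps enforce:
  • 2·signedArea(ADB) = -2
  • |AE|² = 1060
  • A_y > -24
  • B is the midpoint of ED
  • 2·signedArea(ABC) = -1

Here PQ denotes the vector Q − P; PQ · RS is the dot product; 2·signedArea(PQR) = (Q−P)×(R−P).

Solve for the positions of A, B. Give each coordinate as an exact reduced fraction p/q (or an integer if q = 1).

A = (13, -23)
B = (15/2, 6)

1. B_x = 15/2  [B is the midpoint of ED]
2. B_y = 6  [B is the midpoint of ED]
   → B = (15/2, 6)
3. A_x = 13  [2·signedArea(ABC) = -1 ∩ 2·signedArea(ADB) = -2]
4. A_y = -23  [2·signedArea(ABC) = -1 ∩ 2·signedArea(ADB) = -2]
   → A = (13, -23)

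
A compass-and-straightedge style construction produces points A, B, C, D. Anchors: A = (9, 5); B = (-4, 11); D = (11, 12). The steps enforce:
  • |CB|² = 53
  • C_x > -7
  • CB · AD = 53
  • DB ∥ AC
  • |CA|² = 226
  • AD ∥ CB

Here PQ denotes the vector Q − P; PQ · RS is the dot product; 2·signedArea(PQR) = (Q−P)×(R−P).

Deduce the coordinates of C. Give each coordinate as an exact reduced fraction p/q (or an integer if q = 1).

1. C_x = -6  [AD ∥ CB ∩ DB ∥ AC]
2. C_y = 4  [AD ∥ CB ∩ DB ∥ AC]
   → C = (-6, 4)

C = (-6, 4)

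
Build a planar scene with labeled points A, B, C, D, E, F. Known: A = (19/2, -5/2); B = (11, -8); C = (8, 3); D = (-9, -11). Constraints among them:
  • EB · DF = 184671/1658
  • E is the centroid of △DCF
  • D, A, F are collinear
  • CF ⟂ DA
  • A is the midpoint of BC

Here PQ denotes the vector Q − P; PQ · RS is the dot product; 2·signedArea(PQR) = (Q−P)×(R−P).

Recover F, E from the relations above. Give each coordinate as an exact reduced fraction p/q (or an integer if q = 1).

1. F_x = 17157/1658  [D, A, F are collinear ∩ CF ⟂ DA]
2. F_y = -3499/1658  [D, A, F are collinear ∩ CF ⟂ DA]
   → F = (17157/1658, -3499/1658)
3. E_x = 15499/4974  [E is the centroid of △DCF]
4. E_y = -16763/4974  [E is the centroid of △DCF]
   → E = (15499/4974, -16763/4974)

E = (15499/4974, -16763/4974)
F = (17157/1658, -3499/1658)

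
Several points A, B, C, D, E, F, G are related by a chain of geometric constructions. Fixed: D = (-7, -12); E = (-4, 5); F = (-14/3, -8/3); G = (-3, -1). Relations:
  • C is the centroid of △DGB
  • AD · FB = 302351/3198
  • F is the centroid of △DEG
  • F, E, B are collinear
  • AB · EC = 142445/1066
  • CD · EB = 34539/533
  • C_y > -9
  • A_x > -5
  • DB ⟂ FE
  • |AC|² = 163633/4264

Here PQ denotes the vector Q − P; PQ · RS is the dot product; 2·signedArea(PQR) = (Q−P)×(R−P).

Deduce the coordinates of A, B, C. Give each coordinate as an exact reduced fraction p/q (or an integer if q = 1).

A = (-17/4, -9/4)
B = (-2926/533, -6466/533)
C = (-2752/533, -4465/533)

1. B_x = -2926/533  [F, E, B are collinear ∩ DB ⟂ FE]
2. B_y = -6466/533  [F, E, B are collinear ∩ DB ⟂ FE]
   → B = (-2926/533, -6466/533)
3. C_x = -2752/533  [C is the centroid of △DGB]
4. C_y = -4465/533  [C is the centroid of △DGB]
   → C = (-2752/533, -4465/533)
5. A_x = -17/4  [line 1316/1599·x + 15134/1599·y + 79289/3198 = 0 ∩ |AC|² = 163633/4264]
6. A_y = -9/4  [line 1316/1599·x + 15134/1599·y + 79289/3198 = 0 ∩ |AC|² = 163633/4264]
   → A = (-17/4, -9/4)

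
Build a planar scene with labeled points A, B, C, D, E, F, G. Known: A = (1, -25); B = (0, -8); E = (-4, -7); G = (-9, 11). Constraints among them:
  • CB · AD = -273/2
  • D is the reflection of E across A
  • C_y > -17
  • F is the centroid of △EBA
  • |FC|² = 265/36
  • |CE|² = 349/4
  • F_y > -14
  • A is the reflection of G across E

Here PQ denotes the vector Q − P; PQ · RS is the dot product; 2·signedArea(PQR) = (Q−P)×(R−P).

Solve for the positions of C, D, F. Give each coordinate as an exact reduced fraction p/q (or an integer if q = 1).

1. D_x = 6  [D is the reflection of E across A]
2. D_y = -43  [D is the reflection of E across A]
   → D = (6, -43)
3. F_x = -1  [F is the centroid of △EBA]
4. F_y = -40/3  [F is the centroid of △EBA]
   → F = (-1, -40/3)
5. C_x = -3/2  [line -5·x + 18·y + 561/2 = 0 ∩ |CE|² = 349/4]
6. C_y = -16  [line -5·x + 18·y + 561/2 = 0 ∩ |CE|² = 349/4]
   → C = (-3/2, -16)

C = (-3/2, -16)
D = (6, -43)
F = (-1, -40/3)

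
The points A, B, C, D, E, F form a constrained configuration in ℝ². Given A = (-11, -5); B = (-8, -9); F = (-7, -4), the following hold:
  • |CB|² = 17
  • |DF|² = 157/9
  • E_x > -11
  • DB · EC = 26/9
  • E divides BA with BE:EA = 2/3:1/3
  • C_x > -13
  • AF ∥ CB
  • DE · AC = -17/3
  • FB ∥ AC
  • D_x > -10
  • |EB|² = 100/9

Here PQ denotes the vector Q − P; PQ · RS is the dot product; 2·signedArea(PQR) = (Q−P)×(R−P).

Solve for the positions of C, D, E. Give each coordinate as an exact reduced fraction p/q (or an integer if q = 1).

1. C_x = -12  [AF ∥ CB ∩ FB ∥ AC]
2. C_y = -10  [AF ∥ CB ∩ FB ∥ AC]
   → C = (-12, -10)
3. E_x = -10  [E divides BA with BE:EA = 2/3:1/3]
4. E_y = -19/3  [E divides BA with BE:EA = 2/3:1/3]
   → E = (-10, -19/3)
5. D_x = -9  [DB · EC = 26/9 ∩ DE · AC = -17/3]
6. D_y = -23/3  [DB · EC = 26/9 ∩ DE · AC = -17/3]
   → D = (-9, -23/3)

C = (-12, -10)
D = (-9, -23/3)
E = (-10, -19/3)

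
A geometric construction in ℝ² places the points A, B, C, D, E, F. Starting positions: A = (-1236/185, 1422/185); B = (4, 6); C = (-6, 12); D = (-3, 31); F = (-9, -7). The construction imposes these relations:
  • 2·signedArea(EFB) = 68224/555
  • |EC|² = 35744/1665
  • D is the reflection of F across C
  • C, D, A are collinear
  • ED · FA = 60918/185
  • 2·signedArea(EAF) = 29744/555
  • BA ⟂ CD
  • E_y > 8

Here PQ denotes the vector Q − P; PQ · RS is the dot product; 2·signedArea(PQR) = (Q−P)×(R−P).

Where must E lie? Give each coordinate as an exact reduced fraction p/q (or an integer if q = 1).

E = (-1606/555, 1584/185)

1. E_x = -1606/555  [2·signedArea(EFB) = 68224/555 ∩ ED · FA = 60918/185]
2. E_y = 1584/185  [2·signedArea(EFB) = 68224/555 ∩ ED · FA = 60918/185]
   → E = (-1606/555, 1584/185)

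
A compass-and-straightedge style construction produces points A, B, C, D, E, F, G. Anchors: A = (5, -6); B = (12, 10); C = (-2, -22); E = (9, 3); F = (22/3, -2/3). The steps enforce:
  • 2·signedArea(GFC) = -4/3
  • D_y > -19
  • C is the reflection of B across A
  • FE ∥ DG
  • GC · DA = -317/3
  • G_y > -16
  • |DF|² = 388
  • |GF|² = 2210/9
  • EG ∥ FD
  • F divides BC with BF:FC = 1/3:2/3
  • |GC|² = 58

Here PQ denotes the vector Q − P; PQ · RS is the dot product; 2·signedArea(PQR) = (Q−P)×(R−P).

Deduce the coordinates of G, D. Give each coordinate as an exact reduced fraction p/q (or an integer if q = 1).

1. G_x = 1  [line 64/3·x + -28/3·y + -484/3 = 0 ∩ |GC|² = 58]
2. G_y = -15  [line 64/3·x + -28/3·y + -484/3 = 0 ∩ |GC|² = 58]
   → G = (1, -15)
3. D_x = -2/3  [FE ∥ DG ∩ EG ∥ FD]
4. D_y = -56/3  [FE ∥ DG ∩ EG ∥ FD]
   → D = (-2/3, -56/3)

D = (-2/3, -56/3)
G = (1, -15)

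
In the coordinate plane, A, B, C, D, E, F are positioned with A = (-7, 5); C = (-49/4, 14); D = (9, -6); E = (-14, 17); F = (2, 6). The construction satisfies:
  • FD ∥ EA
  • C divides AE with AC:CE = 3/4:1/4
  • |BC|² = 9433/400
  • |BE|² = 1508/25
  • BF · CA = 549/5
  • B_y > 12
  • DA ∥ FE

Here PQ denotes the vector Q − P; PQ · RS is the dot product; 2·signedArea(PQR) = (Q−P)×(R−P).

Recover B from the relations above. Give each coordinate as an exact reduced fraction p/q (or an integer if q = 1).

1. B_x = -38/5  [line -21/4·x + 9·y + -1533/10 = 0 ∩ |BE|² = 1508/25]
2. B_y = 63/5  [line -21/4·x + 9·y + -1533/10 = 0 ∩ |BE|² = 1508/25]
   → B = (-38/5, 63/5)

B = (-38/5, 63/5)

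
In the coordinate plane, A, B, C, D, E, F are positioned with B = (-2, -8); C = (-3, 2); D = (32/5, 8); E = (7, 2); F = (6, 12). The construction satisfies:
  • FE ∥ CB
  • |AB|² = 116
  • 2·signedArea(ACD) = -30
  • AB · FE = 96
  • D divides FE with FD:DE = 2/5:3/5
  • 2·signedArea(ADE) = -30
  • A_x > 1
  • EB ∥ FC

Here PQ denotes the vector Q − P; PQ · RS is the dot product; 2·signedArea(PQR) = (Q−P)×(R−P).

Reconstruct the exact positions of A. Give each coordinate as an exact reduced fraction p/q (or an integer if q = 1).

1. A_x = 2  [2·signedArea(ADE) = -30 ∩ AB · FE = 96]
2. A_y = 2  [2·signedArea(ADE) = -30 ∩ AB · FE = 96]
   → A = (2, 2)

A = (2, 2)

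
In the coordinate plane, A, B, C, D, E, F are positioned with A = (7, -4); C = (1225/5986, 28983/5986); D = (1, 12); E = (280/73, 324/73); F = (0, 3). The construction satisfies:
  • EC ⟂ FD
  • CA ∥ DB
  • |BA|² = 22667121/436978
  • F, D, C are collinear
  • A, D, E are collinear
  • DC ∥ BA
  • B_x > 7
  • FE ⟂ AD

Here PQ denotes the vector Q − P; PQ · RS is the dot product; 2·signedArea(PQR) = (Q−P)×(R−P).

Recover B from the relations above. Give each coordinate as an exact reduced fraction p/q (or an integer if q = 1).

1. B_x = 46663/5986  [DC ∥ BA ∩ CA ∥ DB]
2. B_y = 18905/5986  [DC ∥ BA ∩ CA ∥ DB]
   → B = (46663/5986, 18905/5986)

B = (46663/5986, 18905/5986)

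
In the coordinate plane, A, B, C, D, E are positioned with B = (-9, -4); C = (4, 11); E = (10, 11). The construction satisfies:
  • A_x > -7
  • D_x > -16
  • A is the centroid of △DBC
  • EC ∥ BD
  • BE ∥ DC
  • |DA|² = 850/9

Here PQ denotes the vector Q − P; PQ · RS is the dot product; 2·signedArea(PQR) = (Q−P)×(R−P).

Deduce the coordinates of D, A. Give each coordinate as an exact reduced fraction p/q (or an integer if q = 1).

A = (-20/3, 1)
D = (-15, -4)

1. D_x = -15  [BE ∥ DC ∩ EC ∥ BD]
2. D_y = -4  [BE ∥ DC ∩ EC ∥ BD]
   → D = (-15, -4)
3. A_x = -20/3  [A is the centroid of △DBC]
4. A_y = 1  [A is the centroid of △DBC]
   → A = (-20/3, 1)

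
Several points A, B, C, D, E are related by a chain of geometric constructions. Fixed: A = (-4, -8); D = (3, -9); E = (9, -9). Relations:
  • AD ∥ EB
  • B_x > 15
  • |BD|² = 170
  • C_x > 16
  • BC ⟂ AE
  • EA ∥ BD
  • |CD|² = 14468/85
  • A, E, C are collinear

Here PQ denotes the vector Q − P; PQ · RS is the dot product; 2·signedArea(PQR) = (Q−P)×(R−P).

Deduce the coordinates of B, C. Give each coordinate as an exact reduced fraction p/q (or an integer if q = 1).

B = (16, -10)
C = (1363/85, -811/85)

1. B_x = 16  [EA ∥ BD ∩ AD ∥ EB]
2. B_y = -10  [EA ∥ BD ∩ AD ∥ EB]
   → B = (16, -10)
3. C_x = 1363/85  [A, E, C are collinear ∩ BC ⟂ AE]
4. C_y = -811/85  [A, E, C are collinear ∩ BC ⟂ AE]
   → C = (1363/85, -811/85)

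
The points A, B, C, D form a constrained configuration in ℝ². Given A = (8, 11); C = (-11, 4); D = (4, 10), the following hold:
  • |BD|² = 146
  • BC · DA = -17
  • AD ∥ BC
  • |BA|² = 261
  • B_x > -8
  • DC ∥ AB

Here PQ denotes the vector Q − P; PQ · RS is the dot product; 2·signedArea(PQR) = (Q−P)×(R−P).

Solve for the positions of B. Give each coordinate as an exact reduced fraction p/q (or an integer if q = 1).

B = (-7, 5)

1. B_x = -7  [AD ∥ BC ∩ DC ∥ AB]
2. B_y = 5  [AD ∥ BC ∩ DC ∥ AB]
   → B = (-7, 5)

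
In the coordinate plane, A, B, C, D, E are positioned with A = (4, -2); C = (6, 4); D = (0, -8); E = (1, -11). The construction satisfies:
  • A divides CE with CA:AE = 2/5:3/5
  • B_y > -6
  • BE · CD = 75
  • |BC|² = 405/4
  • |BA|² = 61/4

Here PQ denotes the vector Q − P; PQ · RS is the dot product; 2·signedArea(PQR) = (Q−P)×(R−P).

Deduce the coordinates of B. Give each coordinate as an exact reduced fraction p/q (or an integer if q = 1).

B = (3/2, -5)

1. B_x = 3/2  [line 6·x + 12·y + 51 = 0 ∩ |BC|² = 405/4]
2. B_y = -5  [line 6·x + 12·y + 51 = 0 ∩ |BC|² = 405/4]
   → B = (3/2, -5)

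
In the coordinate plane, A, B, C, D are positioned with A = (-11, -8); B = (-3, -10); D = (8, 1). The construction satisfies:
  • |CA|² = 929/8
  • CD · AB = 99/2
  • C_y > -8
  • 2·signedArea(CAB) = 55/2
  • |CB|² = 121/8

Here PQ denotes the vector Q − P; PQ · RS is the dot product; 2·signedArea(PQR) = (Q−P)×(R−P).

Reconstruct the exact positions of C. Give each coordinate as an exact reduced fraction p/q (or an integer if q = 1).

C = (-1/4, -29/4)

1. C_x = -1/4  [2·signedArea(CAB) = 55/2 ∩ CD · AB = 99/2]
2. C_y = -29/4  [2·signedArea(CAB) = 55/2 ∩ CD · AB = 99/2]
   → C = (-1/4, -29/4)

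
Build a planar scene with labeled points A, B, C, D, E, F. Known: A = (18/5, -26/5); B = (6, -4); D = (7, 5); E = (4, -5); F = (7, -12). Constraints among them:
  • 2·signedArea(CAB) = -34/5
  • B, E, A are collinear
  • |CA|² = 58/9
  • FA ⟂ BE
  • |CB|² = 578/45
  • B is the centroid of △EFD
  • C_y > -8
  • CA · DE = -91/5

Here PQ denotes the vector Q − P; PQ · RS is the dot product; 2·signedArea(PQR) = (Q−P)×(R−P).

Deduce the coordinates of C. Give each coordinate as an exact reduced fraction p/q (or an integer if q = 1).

1. C_x = 73/15  [CA · DE = -91/5 ∩ 2·signedArea(CAB) = -34/5]
2. C_y = -37/5  [CA · DE = -91/5 ∩ 2·signedArea(CAB) = -34/5]
   → C = (73/15, -37/5)

C = (73/15, -37/5)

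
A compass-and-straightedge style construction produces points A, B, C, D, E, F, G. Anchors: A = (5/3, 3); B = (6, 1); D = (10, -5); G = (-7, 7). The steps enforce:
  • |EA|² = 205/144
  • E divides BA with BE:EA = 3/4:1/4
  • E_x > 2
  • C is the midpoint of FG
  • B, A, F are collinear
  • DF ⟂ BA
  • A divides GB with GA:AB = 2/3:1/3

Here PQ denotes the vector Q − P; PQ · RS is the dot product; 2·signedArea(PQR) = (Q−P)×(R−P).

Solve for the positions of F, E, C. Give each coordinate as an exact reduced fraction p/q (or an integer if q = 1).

C = (939/410, 556/205)
E = (11/4, 5/2)
F = (2374/205, -323/205)

1. F_x = 2374/205  [B, A, F are collinear ∩ DF ⟂ BA]
2. F_y = -323/205  [B, A, F are collinear ∩ DF ⟂ BA]
   → F = (2374/205, -323/205)
3. E_x = 11/4  [E divides BA with BE:EA = 3/4:1/4]
4. E_y = 5/2  [E divides BA with BE:EA = 3/4:1/4]
   → E = (11/4, 5/2)
5. C_x = 939/410  [C is the midpoint of FG]
6. C_y = 556/205  [C is the midpoint of FG]
   → C = (939/410, 556/205)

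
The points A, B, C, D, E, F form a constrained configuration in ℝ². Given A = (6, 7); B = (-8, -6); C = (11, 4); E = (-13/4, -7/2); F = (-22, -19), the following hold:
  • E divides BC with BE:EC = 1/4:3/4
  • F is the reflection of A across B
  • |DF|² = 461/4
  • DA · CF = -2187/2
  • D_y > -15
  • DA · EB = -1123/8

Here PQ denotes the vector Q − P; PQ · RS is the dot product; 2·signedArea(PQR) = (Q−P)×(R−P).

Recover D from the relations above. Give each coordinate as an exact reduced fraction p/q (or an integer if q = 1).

D = (-25/2, -14)

1. D_x = -25/2  [DA · CF = -2187/2 ∩ DA · EB = -1123/8]
2. D_y = -14  [DA · CF = -2187/2 ∩ DA · EB = -1123/8]
   → D = (-25/2, -14)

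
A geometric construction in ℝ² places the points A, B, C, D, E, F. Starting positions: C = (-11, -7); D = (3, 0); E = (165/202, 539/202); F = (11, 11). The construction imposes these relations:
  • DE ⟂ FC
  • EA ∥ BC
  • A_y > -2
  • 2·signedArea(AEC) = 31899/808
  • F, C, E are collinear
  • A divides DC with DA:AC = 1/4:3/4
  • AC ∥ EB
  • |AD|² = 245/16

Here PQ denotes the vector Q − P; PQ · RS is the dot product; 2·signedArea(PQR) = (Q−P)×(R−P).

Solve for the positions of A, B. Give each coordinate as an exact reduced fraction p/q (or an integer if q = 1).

1. A_x = -1/2  [A divides DC with DA:AC = 1/4:3/4]
2. A_y = -7/4  [A divides DC with DA:AC = 1/4:3/4]
   → A = (-1/2, -7/4)
3. B_x = -978/101  [EA ∥ BC ∩ AC ∥ EB]
4. B_y = -1043/404  [EA ∥ BC ∩ AC ∥ EB]
   → B = (-978/101, -1043/404)

A = (-1/2, -7/4)
B = (-978/101, -1043/404)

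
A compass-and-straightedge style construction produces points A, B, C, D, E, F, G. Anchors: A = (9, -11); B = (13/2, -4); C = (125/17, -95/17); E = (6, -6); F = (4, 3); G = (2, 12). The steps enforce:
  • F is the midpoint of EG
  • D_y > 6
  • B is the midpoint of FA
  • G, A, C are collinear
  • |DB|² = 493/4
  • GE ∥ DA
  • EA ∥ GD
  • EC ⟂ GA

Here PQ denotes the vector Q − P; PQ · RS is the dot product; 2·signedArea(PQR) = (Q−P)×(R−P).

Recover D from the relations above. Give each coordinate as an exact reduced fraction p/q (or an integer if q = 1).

D = (5, 7)

1. D_x = 5  [GE ∥ DA ∩ EA ∥ GD]
2. D_y = 7  [GE ∥ DA ∩ EA ∥ GD]
   → D = (5, 7)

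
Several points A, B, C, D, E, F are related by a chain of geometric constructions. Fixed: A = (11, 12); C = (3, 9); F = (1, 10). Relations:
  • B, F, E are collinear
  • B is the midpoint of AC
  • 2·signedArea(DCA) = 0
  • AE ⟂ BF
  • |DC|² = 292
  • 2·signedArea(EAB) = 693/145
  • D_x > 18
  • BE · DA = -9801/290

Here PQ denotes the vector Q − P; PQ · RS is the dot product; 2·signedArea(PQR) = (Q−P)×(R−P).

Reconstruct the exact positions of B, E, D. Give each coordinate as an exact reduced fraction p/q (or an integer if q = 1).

B = (7, 21/2)
D = (19, 15)
E = (1609/145, 1572/145)

1. B_x = 7  [B is the midpoint of AC]
2. B_y = 21/2  [B is the midpoint of AC]
   → B = (7, 21/2)
3. E_x = 1609/145  [B, F, E are collinear ∩ AE ⟂ BF]
4. E_y = 1572/145  [B, F, E are collinear ∩ AE ⟂ BF]
   → E = (1609/145, 1572/145)
5. D_x = 19  [2·signedArea(DCA) = 0 ∩ BE · DA = -9801/290]
6. D_y = 15  [2·signedArea(DCA) = 0 ∩ BE · DA = -9801/290]
   → D = (19, 15)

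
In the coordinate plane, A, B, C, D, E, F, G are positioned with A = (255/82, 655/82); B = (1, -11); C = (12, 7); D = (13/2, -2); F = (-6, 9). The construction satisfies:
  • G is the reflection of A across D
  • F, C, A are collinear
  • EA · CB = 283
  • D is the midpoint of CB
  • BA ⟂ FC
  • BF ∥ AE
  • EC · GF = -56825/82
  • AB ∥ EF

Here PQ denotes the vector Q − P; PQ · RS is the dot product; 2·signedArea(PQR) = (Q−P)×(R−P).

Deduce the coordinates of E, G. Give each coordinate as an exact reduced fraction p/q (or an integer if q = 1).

1. E_x = -319/82  [AB ∥ EF ∩ BF ∥ AE]
2. E_y = 2295/82  [AB ∥ EF ∩ BF ∥ AE]
   → E = (-319/82, 2295/82)
3. G_x = 811/82  [G is the reflection of A across D]
4. G_y = -983/82  [G is the reflection of A across D]
   → G = (811/82, -983/82)

E = (-319/82, 2295/82)
G = (811/82, -983/82)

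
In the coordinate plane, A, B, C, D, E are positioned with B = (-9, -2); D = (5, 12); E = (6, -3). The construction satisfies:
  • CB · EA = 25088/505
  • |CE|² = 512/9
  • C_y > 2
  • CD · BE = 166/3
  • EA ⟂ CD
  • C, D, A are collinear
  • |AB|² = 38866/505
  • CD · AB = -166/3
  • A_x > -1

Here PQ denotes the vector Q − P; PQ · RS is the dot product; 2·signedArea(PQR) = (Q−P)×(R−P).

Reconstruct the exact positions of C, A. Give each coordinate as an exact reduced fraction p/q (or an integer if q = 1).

1. C_x = 2/3  [line -15·x + 1·y + 23/3 = 0 ∩ |CE|² = 512/9]
2. C_y = 7/3  [line -15·x + 1·y + 23/3 = 0 ∩ |CE|² = 512/9]
   → C = (2/3, 7/3)
3. A_x = -218/505  [CD · AB = -166/3 ∩ C, D, A are collinear]
4. A_y = -59/505  [CD · AB = -166/3 ∩ C, D, A are collinear]
   → A = (-218/505, -59/505)

A = (-218/505, -59/505)
C = (2/3, 7/3)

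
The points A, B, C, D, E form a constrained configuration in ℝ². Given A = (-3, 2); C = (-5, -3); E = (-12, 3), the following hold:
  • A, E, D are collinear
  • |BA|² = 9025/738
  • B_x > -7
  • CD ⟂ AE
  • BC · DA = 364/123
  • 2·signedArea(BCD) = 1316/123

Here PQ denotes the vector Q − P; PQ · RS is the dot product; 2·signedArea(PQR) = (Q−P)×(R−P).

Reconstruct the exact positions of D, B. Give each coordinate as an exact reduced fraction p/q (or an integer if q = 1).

1. D_x = -363/82  [A, E, D are collinear ∩ CD ⟂ AE]
2. D_y = 177/82  [A, E, D are collinear ∩ CD ⟂ AE]
   → D = (-363/82, 177/82)
3. B_x = -531/82  [line -117/82·x + 13/82·y + -1183/123 = 0 ∩ |BA|² = 9025/738]
4. B_y = 587/246  [line -117/82·x + 13/82·y + -1183/123 = 0 ∩ |BA|² = 9025/738]
   → B = (-531/82, 587/246)

B = (-531/82, 587/246)
D = (-363/82, 177/82)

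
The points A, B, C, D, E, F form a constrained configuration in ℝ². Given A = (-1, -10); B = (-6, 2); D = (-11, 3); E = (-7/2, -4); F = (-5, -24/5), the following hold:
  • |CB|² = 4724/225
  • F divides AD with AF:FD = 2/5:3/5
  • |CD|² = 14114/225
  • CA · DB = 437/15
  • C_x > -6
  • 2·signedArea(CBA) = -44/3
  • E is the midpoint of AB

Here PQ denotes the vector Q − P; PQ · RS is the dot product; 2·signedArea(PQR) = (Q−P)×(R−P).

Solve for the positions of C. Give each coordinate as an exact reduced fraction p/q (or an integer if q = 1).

C = (-16/3, -38/15)

1. C_x = -16/3  [2·signedArea(CBA) = -44/3 ∩ CA · DB = 437/15]
2. C_y = -38/15  [2·signedArea(CBA) = -44/3 ∩ CA · DB = 437/15]
   → C = (-16/3, -38/15)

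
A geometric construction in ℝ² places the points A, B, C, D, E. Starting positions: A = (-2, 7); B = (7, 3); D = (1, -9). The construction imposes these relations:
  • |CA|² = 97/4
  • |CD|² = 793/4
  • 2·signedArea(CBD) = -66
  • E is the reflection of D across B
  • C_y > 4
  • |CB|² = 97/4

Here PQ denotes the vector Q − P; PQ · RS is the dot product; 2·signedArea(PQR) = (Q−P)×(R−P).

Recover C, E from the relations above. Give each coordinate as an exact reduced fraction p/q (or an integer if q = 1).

1. C_x = 5/2  [line 12·x + -6·y + 0 = 0 ∩ |CD|² = 793/4]
2. C_y = 5  [line 12·x + -6·y + 0 = 0 ∩ |CD|² = 793/4]
   → C = (5/2, 5)
3. E_x = 13  [E is the reflection of D across B]
4. E_y = 15  [E is the reflection of D across B]
   → E = (13, 15)

C = (5/2, 5)
E = (13, 15)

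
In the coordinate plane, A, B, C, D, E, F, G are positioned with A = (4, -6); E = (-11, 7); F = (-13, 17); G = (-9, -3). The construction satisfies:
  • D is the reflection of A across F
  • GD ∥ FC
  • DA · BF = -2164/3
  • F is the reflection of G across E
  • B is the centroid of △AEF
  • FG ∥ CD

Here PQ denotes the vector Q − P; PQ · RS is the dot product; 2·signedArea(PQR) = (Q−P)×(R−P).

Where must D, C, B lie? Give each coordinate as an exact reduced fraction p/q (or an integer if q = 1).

1. D_x = -30  [D is the reflection of A across F]
2. D_y = 40  [D is the reflection of A across F]
   → D = (-30, 40)
3. C_x = -34  [FG ∥ CD ∩ GD ∥ FC]
4. C_y = 60  [FG ∥ CD ∩ GD ∥ FC]
   → C = (-34, 60)
5. B_x = -20/3  [B is the centroid of △AEF]
6. B_y = 6  [B is the centroid of △AEF]
   → B = (-20/3, 6)

B = (-20/3, 6)
C = (-34, 60)
D = (-30, 40)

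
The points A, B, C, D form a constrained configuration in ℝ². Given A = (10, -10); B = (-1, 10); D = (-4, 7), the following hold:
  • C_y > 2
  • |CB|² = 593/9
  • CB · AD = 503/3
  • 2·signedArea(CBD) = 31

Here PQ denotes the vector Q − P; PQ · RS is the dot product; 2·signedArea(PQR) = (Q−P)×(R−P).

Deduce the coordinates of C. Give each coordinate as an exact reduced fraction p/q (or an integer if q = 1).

1. C_x = 5/3  [CB · AD = 503/3 ∩ 2·signedArea(CBD) = 31]
2. C_y = 7/3  [CB · AD = 503/3 ∩ 2·signedArea(CBD) = 31]
   → C = (5/3, 7/3)

C = (5/3, 7/3)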